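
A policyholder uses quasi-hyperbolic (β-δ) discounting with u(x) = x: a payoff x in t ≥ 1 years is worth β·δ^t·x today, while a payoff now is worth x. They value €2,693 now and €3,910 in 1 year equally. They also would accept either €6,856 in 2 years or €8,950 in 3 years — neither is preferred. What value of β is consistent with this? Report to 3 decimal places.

From the later pair, β·δ^2·6856 = β·δ^3·8950; dividing through, δ = 6856/8950 = 0.76603.
The first indifference: 2693 = β·δ·3910, so β = 2693/(δ·3910) = 2693/(0.76603·3910) ≈ 0.899.

β ≈ 0.899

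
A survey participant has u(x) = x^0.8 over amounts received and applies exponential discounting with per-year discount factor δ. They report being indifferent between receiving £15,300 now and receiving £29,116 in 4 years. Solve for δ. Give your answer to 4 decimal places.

δ ≈ 0.8792

Indifference means u(15300) = δ^4 · u(29116), so δ^4 = u(15300)/u(29116).
Since u(x) = x^0.8, δ^4 = (15300/29116)^0.8 = 0.52548^0.8 = 0.59765.
So δ = 0.59765^(1/4) ≈ 0.8792.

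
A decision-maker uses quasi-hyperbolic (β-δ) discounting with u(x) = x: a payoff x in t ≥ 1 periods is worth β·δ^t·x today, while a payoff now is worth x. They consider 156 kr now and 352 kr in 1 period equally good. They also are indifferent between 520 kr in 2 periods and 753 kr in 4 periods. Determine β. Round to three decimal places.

The second indifference involves only future payoffs, so β cancels: β·δ^2·520 = β·δ^4·753, giving δ^2 = 520/753 = 0.69057, so δ = 0.83101.
The first indifference: 156 = β·δ·352, so β = 156/(δ·352) = 156/(0.83101·352) ≈ 0.533.

β ≈ 0.533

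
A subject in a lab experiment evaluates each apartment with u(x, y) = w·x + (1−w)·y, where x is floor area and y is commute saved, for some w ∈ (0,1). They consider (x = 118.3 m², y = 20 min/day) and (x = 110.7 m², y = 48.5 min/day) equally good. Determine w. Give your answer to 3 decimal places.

Equating utilities: w·118.3 + (1−w)·20 = w·110.7 + (1−w)·48.5.
Collecting terms: w·7.6 = (1−w)·28.5.
So w/(1−w) = 28.5/7.6 = 3.7500, giving w = 28.5/(7.6+28.5) = 0.789.

w = 0.789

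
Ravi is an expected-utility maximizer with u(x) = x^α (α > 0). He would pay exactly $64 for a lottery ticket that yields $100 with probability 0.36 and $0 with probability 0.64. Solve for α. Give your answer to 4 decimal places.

Since u(0) = 0, the lottery's EU is 0.36·100^α.
Equating: 64^α = 0.36·100^α, i.e. 0.6400^α = 0.36.
α = ln(0.36) / ln(64/100) = -1.0216512/-0.4462871 ≈ 2.2892.

α ≈ 2.2892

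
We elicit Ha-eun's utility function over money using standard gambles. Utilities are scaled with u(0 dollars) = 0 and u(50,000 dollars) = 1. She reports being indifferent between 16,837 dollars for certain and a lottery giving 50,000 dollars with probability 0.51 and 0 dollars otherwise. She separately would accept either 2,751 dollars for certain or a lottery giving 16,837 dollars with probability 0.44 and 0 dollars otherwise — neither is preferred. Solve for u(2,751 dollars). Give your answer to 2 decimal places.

The first gamble pins u(16,837 dollars): it must equal 0.51·1 + 0.49·0 = 0.51.
Chaining: u(2,751 dollars) = 0.44·0.51 + 0.56·0.00 = 0.2244.

0.22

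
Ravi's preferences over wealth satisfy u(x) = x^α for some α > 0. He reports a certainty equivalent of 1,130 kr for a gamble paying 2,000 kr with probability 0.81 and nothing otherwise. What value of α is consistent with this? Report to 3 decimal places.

EU(lottery) = 0.81·2000^α + 0.19·0 = 0.81·2000^α.
Setting u(1130) equal to that: 1130^α = 0.81·2000^α ⇒ (1130/2000)^α = 0.81.
Taking logs: α·ln(1130/2000) = ln(0.81), so α = -0.210721 / -0.570930 ≈ 0.369.

α ≈ 0.369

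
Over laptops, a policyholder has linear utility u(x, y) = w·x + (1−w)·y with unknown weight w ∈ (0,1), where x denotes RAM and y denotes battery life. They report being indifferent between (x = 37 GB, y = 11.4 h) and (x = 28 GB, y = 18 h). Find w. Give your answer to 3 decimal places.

Indifference: w·37 + (1−w)·11.4 = w·28 + (1−w)·18.
w·(37−28) = (1−w)·(18−11.4), i.e. w·9 = (1−w)·6.6.
Hence w = 6.6/(9+6.6) = 6.6/15.6 = 0.423.

w = 0.423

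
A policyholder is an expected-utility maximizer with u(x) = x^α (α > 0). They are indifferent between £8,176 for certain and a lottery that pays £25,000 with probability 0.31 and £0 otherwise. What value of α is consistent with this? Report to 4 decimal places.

The lottery's expected utility is 0.31·u(25000) + 0.69·u(0) = 0.31·25000^α (since u(0) = 0 for α > 0).
Indifference: 8176^α = 0.31·25000^α, so (8176/25000)^α = 0.31.
α = ln(0.31) / ln(8176/25000) = -1.1711830/-1.1176728 ≈ 1.0479.

α ≈ 1.0479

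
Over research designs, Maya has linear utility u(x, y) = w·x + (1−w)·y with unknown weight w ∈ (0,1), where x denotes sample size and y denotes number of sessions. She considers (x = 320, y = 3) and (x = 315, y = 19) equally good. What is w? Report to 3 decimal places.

Indifference: w·320 + (1−w)·3 = w·315 + (1−w)·19.
Collecting terms: w·5 = (1−w)·16.
Hence w = 16/(5+16) = 16/21 = 0.762.

w = 0.762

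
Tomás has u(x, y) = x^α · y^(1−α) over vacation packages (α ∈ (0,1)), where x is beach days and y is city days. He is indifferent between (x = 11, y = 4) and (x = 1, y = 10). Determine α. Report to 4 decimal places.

Set the two utilities equal: 11^α·4^(1−α) = 1^α·10^(1−α).
Rearrange to (11/1)^α = (10/4)^(1−α) and take logs: α·2.3978953 = (1−α)·0.9162907.
Thus α·(3.3141860) = 0.9162907, so α = 0.9162907/3.3141860 ≈ 0.2765.

α ≈ 0.2765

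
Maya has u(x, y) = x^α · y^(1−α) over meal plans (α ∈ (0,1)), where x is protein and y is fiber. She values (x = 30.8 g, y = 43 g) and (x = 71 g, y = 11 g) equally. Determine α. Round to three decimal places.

The Cobb–Douglas utilities coincide, so 30.8^α·43^(1−α) = 71^α·11^(1−α).
Rearrange to (30.8/71)^α = (11/43)^(1−α) and take logs: α·-0.835165 = (1−α)·-1.363305.
So α/(1−α) = (-1.363305)/(-0.835165) = 1.632378, and α = 1.632378/2.632378 ≈ 0.620.

α ≈ 0.620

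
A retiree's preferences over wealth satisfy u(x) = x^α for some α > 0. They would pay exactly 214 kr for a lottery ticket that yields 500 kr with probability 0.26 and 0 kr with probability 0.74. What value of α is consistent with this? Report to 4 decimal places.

The lottery's expected utility is 0.26·u(500) + 0.74·u(0) = 0.26·500^α (since u(0) = 0 for α > 0).
Indifference: 214^α = 0.26·500^α, so (214/500)^α = 0.26.
Taking logs: α·ln(214/500) = ln(0.26), so α = -1.3470736 / -0.8486321 ≈ 1.5873.

α ≈ 1.5873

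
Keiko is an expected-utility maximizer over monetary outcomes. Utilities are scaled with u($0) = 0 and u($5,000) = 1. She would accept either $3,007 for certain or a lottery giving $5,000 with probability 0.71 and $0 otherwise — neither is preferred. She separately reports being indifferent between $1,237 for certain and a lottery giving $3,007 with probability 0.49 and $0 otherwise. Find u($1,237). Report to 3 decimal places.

0.348

First, u($3,007) = 0.71·u($5,000) + 0.29·u($0) = 0.71.
Then u($1,237) = 0.49·u($3,007) + 0.51·u($0) = 0.49·0.71 + 0.51·0.00 = 0.3479.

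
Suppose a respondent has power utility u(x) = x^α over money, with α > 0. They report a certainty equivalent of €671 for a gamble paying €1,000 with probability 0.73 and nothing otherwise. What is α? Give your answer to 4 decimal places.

EU(lottery) = 0.73·1000^α + 0.27·0 = 0.73·1000^α.
Equating: 671^α = 0.73·1000^α, i.e. 0.6710^α = 0.73.
Taking logs: α·ln(671/1000) = ln(0.73), so α = -0.3147107 / -0.3989861 ≈ 0.7888.

α ≈ 0.7888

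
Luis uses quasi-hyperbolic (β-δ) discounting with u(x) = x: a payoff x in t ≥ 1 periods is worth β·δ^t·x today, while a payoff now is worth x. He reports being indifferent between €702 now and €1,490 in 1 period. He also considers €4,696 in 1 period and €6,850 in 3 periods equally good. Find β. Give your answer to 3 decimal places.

The second indifference involves only future payoffs, so β cancels: β·δ^1·4696 = β·δ^3·6850, giving δ^2 = 4696/6850 = 0.68555, so δ = 0.82798.
Substituting δ into 702 = β·δ·1490: β = 702/(1233.687) ≈ 0.569.

β ≈ 0.569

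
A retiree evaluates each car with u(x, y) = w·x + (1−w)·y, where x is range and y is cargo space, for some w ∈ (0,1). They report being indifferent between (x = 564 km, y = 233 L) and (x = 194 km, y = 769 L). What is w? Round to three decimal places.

Indifference: w·564 + (1−w)·233 = w·194 + (1−w)·769.
Collecting terms: w·370 = (1−w)·536.
Hence w = 536/(370+536) = 536/906 = 0.592.

w = 0.592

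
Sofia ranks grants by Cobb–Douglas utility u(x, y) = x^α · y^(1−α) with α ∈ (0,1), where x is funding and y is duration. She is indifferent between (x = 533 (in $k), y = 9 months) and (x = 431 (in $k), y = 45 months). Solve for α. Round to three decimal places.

α ≈ 0.883

Set the two utilities equal: 533^α·9^(1−α) = 431^α·45^(1−α).
(533/431)^α = (45/9)^(1−α); take logs: α·ln(533/431) = (1−α)·ln(45/9), i.e. α·0.212413 = (1−α)·1.609438.
So α/(1−α) = (1.609438)/(0.212413) = 7.576928, and α = 7.576928/8.576928 ≈ 0.883.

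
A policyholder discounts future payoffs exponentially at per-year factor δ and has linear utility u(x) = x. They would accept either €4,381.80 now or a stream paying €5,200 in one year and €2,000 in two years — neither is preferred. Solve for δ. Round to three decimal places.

The stream is worth 5200δ + 2000δ² today, so 5200δ + 2000δ² = 4381.80.
Rearranged: 2000δ² + 5200δ − 4381.80 = 0.
The positive root is δ = [−5200 + √(5200² + 4·2000·4381.80)] / (2·2000) = (−5200 + 7880.000)/4000 ≈ 0.670.

δ ≈ 0.670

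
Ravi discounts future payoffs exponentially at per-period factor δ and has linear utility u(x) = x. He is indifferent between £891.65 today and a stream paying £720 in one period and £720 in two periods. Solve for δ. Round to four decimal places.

Present value of the stream is 720·δ + 720·δ². Indifference gives 720δ + 720δ² = 891.65.
That is, 720δ² + 720δ − 891.65 = 0, a quadratic in δ.
δ = (−720 + √(720² + 4·720·891.65)) / (2·720) = (−720 + √3086352.00) / 1440 ≈ 0.7200.

δ ≈ 0.7200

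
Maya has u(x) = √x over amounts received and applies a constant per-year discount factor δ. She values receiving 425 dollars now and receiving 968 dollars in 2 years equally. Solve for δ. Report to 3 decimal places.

δ ≈ 0.814

Equating discounted utilities: u(425) = δ^2·u(968) ⇒ δ^2 = u(425)/u(968).
Since u(x) = √x, δ^2 = √(425/968) = 0.66261.
So δ = 0.66261^(1/2) ≈ 0.814.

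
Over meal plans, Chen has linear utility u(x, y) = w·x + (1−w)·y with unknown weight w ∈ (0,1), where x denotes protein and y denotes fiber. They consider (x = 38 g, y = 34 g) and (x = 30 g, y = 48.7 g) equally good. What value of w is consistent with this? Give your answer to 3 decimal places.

Equating utilities: w·38 + (1−w)·34 = w·30 + (1−w)·48.7.
w·(38−30) = (1−w)·(48.7−34), i.e. w·8 = (1−w)·14.7.
So w/(1−w) = 14.7/8 = 1.8375, giving w = 14.7/(8+14.7) = 0.648.

w = 0.648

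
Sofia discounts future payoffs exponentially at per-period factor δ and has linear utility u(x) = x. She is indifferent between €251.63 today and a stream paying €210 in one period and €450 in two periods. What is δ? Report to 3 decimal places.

δ ≈ 0.550

Present value of the stream is 210·δ + 450·δ². Indifference gives 210δ + 450δ² = 251.63.
That is, 450δ² + 210δ − 251.63 = 0, a quadratic in δ.
δ = (−210 + √(210² + 4·450·251.63)) / (2·450) = (−210 + √497034.00) / 900 ≈ 0.550.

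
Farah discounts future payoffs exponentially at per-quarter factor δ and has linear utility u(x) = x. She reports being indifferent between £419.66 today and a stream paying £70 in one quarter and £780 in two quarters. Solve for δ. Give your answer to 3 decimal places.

δ ≈ 0.690

The stream is worth 70δ + 780δ² today, so 70δ + 780δ² = 419.66.
Rearranged: 780δ² + 70δ − 419.66 = 0.
By the quadratic formula (taking the positive root), δ = (−70 + √1314239.20) / 1560 ≈ 0.690.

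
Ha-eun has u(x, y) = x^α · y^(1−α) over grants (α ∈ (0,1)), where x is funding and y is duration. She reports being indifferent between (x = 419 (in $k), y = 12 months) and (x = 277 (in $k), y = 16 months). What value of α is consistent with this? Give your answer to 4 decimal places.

α ≈ 0.4101

Indifference: 419^α · 12^(1−α) = 277^α · 16^(1−α).
Rearrange to (419/277)^α = (16/12)^(1−α) and take logs: α·0.4138534 = (1−α)·0.2876821.
Thus α·(0.7015355) = 0.2876821, so α = 0.2876821/0.7015355 ≈ 0.4101.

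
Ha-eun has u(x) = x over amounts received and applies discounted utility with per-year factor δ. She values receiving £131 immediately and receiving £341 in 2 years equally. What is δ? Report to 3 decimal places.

Equating discounted utilities: u(131) = δ^2·u(341) ⇒ δ^2 = u(131)/u(341).
With u(x) = x: δ^2 = 131/341 = 0.38416.
So δ = 0.38416^(1/2) ≈ 0.620.

δ ≈ 0.620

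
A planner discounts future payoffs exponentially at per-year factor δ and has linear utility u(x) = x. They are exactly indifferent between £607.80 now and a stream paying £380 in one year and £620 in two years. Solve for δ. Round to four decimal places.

Equating present values: 607.80 = 380δ + 620δ².
So 620δ² + 380δ − 607.80 = 0.
δ = (−380 + √(380² + 4·620·607.80)) / (2·620) = (−380 + √1651744.00) / 1240 ≈ 0.7300.

δ ≈ 0.7300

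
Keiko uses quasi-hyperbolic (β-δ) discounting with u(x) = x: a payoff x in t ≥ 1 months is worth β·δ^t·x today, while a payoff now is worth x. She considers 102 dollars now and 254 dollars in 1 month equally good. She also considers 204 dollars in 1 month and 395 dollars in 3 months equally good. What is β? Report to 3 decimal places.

β ≈ 0.559

Both payoffs in the second observation are in the future, so β drops out: δ^1·204 = δ^3·395 ⇒ δ^2 = 204/395 = 0.51646, so δ = 0.71865.
Substituting δ into 102 = β·δ·254: β = 102/(182.537) ≈ 0.559.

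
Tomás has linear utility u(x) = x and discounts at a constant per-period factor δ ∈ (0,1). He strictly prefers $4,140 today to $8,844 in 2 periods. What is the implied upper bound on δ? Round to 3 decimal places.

δ < 0.684

Comparing present values: 4140 > δ^2·8844.
So δ^2 < 4140/8844 = 0.46811; taking the square root of both positive sides preserves the inequality.
δ < (4140/8844)^(1/2) ≈ 0.684.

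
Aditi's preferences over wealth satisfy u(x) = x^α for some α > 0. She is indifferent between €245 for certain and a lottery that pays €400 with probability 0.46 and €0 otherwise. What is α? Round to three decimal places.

EU(lottery) = 0.46·400^α + 0.54·0 = 0.46·400^α.
Equating: 245^α = 0.46·400^α, i.e. 0.6125^α = 0.46.
Taking logs: α·ln(245/400) = ln(0.46), so α = -0.776529 / -0.490206 ≈ 1.584.

α ≈ 1.584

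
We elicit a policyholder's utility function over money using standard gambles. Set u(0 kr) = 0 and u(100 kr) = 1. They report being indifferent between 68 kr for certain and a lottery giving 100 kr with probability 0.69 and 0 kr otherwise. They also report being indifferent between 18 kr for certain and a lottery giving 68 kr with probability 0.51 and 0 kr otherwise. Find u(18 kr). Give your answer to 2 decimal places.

The first gamble pins u(68 kr): it must equal 0.69·1 + 0.31·0 = 0.69.
Chaining: u(18 kr) = 0.51·0.69 + 0.49·0.00 = 0.3519.

0.35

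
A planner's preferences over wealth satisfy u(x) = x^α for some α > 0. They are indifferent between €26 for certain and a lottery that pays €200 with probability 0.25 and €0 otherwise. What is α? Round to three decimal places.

Since u(0) = 0, the lottery's EU is 0.25·200^α.
Equating: 26^α = 0.25·200^α, i.e. 0.1300^α = 0.25.
Taking logs: α·ln(26/200) = ln(0.25), so α = -1.386294 / -2.040221 ≈ 0.679.

α ≈ 0.679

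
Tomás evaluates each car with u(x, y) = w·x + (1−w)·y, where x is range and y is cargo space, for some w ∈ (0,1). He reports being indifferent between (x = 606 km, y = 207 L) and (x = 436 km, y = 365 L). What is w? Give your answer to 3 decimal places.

w = 0.482

u(606,207) = u(436,365) means w·606 + (1−w)·207 = w·436 + (1−w)·365.
Rearranging, 170·w − 158·(1−w) = 0.
The marginal rate of substitution is 158/170, so w = 158/(170+158) = 0.482.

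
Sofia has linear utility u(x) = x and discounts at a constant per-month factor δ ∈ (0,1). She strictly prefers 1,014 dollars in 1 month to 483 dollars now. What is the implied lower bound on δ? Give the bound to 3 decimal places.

Comparing present values: 483 < δ·1014.
So δ > 483/1014 = 0.47633.

δ > 0.476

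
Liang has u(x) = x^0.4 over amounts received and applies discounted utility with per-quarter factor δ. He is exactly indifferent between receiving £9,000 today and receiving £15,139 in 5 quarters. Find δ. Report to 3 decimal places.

δ ≈ 0.959

The payoff in 5 quarters is discounted by δ^5, so u(9000) = δ^5·u(15139) and δ^5 = u(9000)/u(15139).
With u(x) = x^0.4: δ^5 = 9000^0.4/15139^0.4 = (9000/15139)^0.4 = 0.81219.
Hence δ = (0.81219)^(1/5) = 0.95925.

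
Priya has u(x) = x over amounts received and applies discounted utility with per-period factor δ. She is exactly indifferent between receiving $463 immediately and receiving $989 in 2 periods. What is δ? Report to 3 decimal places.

Equating discounted utilities: u(463) = δ^2·u(989) ⇒ δ^2 = u(463)/u(989).
With u(x) = x: δ^2 = 463/989 = 0.46815.
Hence δ = (0.46815)^(1/2) = 0.68421.

δ ≈ 0.684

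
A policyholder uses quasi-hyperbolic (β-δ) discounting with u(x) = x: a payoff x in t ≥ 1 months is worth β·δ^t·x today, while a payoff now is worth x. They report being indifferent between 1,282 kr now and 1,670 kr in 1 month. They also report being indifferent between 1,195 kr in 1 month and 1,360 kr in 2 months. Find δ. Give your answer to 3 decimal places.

From the later pair, β·δ^1·1195 = β·δ^2·1360; dividing through, δ = 1195/1360 = 0.87868.

δ ≈ 0.879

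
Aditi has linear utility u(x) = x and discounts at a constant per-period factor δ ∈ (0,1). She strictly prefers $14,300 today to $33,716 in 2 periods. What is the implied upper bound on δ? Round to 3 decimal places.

The preference means 14300 > δ^2·33716.
Dividing by 33716: δ^2 < 0.42413. Both sides are positive, so the square root keeps the direction.
δ < 0.42413^(1/2) = 0.651.

δ < 0.651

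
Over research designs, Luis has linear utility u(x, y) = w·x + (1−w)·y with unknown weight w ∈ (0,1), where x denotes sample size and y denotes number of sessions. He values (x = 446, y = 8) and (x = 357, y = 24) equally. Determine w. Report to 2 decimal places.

Indifference: w·446 + (1−w)·8 = w·357 + (1−w)·24.
w·(446−357) = (1−w)·(24−8), i.e. w·89 = (1−w)·16.
The marginal rate of substitution is 16/89, so w = 16/(89+16) = 0.15.

w = 0.15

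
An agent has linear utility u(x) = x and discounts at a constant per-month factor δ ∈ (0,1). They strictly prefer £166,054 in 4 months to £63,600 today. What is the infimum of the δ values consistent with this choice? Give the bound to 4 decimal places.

δ > 0.7867

Comparing present values: 63600 < δ^4·166054.
So δ^4 > 63600/166054 = 0.38301; taking the 4th root of both positive sides preserves the inequality.
δ > (63600/166054)^(1/4) ≈ 0.7867.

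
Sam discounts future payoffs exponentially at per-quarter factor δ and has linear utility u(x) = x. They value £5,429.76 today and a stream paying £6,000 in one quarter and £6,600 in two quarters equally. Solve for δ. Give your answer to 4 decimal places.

δ ≈ 0.5600

The stream is worth 6000δ + 6600δ² today, so 6000δ + 6600δ² = 5429.76.
Rearranged: 6600δ² + 6000δ − 5429.76 = 0.
δ = (−6000 + √(6000² + 4·6600·5429.76)) / (2·6600) = (−6000 + √179345664.00) / 13200 ≈ 0.5600.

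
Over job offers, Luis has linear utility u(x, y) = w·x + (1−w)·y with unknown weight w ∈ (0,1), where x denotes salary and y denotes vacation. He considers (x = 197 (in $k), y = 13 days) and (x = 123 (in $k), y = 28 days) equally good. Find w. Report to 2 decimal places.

Equating utilities: w·197 + (1−w)·13 = w·123 + (1−w)·28.
Collecting terms: w·74 = (1−w)·15.
Hence w = 15/(74+15) = 15/89 = 0.17.

w = 0.17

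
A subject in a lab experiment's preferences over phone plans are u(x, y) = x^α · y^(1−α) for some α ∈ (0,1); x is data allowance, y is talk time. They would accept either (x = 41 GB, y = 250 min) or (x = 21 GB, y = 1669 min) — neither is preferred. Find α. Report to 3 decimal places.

α ≈ 0.739

The Cobb–Douglas utilities coincide, so 41^α·250^(1−α) = 21^α·1669^(1−α).
Taking logs: α·ln 41 + (1−α)·ln 250 = α·ln 21 + (1−α)·ln 1669, i.e. α·0.669050 = (1−α)·1.898519.
With A = 0.669050 and B = 1.898519: α·A = (1−α)·B, so α = B/(A+B) = 1.898519/2.567569 ≈ 0.739.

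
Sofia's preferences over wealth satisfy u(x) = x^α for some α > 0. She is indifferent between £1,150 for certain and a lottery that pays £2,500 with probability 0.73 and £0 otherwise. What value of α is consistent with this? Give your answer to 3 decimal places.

α ≈ 0.405

Since u(0) = 0, the lottery's EU is 0.73·2500^α.
Equating: 1150^α = 0.73·2500^α, i.e. 0.4600^α = 0.73.
α = ln(0.73) / ln(1150/2500) = -0.314711/-0.776529 ≈ 0.405.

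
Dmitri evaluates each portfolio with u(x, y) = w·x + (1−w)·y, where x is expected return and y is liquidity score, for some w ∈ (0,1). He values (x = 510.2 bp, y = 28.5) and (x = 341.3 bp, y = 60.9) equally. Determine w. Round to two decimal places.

Equating utilities: w·510.2 + (1−w)·28.5 = w·341.3 + (1−w)·60.9.
Rearranging, 168.9·w − 32.4·(1−w) = 0.
Hence w = 32.4/(168.9+32.4) = 32.4/201.3 = 0.16.

w = 0.16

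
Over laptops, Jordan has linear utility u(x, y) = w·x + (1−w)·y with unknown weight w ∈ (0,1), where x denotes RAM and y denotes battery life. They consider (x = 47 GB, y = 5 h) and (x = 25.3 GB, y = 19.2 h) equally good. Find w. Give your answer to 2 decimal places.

u(47,5) = u(25.3,19.2) means w·47 + (1−w)·5 = w·25.3 + (1−w)·19.2.
w·(47−25.3) = (1−w)·(19.2−5), i.e. w·21.7 = (1−w)·14.2.
So w/(1−w) = 14.2/21.7 = 0.6544, giving w = 14.2/(21.7+14.2) = 0.40.

w = 0.40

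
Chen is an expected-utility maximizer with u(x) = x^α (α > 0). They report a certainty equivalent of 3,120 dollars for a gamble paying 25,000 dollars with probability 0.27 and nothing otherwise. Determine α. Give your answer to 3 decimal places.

α ≈ 0.629

Since u(0) = 0, the lottery's EU is 0.27·25000^α.
Setting u(3120) equal to that: 3120^α = 0.27·25000^α ⇒ (3120/25000)^α = 0.27.
Taking logs: α·ln(3120/25000) = ln(0.27), so α = -1.309333 / -2.081043 ≈ 0.629.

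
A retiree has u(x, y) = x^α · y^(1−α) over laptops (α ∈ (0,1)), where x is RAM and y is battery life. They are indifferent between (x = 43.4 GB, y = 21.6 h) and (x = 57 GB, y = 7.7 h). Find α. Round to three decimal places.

α ≈ 0.791

The Cobb–Douglas utilities coincide, so 43.4^α·21.6^(1−α) = 57^α·7.7^(1−α).
Taking logs: α·ln 43.4 + (1−α)·ln 21.6 = α·ln 57 + (1−α)·ln 7.7, i.e. α·-0.272592 = (1−α)·-1.031473.
Thus α·(-1.304065) = -1.031473, so α = -1.031473/-1.304065 ≈ 0.791.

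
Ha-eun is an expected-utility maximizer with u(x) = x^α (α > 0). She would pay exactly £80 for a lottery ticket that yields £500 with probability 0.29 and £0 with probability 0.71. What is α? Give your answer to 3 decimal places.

α ≈ 0.675

EU(lottery) = 0.29·500^α + 0.71·0 = 0.29·500^α.
Indifference: 80^α = 0.29·500^α, so (80/500)^α = 0.29.
Taking logs: α·ln(80/500) = ln(0.29), so α = -1.237874 / -1.832581 ≈ 0.675.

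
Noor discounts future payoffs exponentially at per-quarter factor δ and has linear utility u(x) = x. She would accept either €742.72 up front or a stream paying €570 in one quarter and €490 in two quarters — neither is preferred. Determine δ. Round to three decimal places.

Present value of the stream is 570·δ + 490·δ². Indifference gives 570δ + 490δ² = 742.72.
That is, 490δ² + 570δ − 742.72 = 0, a quadratic in δ.
By the quadratic formula (taking the positive root), δ = (−570 + √1780631.20) / 980 ≈ 0.780.

δ ≈ 0.780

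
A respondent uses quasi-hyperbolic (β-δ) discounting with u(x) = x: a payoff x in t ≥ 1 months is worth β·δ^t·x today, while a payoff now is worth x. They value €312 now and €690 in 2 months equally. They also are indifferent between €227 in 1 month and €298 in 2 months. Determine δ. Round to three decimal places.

The second indifference involves only future payoffs, so β cancels: β·δ^1·227 = β·δ^2·298, giving δ = 227/298 = 0.76174.

δ ≈ 0.762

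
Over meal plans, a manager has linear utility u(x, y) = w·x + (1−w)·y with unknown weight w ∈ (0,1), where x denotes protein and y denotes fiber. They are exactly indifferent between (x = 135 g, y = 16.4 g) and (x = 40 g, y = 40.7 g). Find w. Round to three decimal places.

u(135,16.4) = u(40,40.7) means w·135 + (1−w)·16.4 = w·40 + (1−w)·40.7.
Collecting terms: w·95 = (1−w)·24.3.
The marginal rate of substitution is 24.3/95, so w = 24.3/(95+24.3) = 0.204.

w = 0.204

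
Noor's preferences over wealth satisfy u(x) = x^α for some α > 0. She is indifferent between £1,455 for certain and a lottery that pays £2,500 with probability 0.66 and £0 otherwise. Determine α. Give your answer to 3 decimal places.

The lottery's expected utility is 0.66·u(2500) + 0.34·u(0) = 0.66·2500^α (since u(0) = 0 for α > 0).
Indifference: 1455^α = 0.66·2500^α, so (1455/2500)^α = 0.66.
Taking logs: α·ln(1455/2500) = ln(0.66), so α = -0.415515 / -0.541285 ≈ 0.768.

α ≈ 0.768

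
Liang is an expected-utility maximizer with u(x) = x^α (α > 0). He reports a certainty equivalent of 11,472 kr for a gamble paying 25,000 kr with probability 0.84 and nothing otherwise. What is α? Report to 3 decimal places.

EU(lottery) = 0.84·25000^α + 0.16·0 = 0.84·25000^α.
Setting u(11472) equal to that: 11472^α = 0.84·25000^α ⇒ (11472/25000)^α = 0.84.
Take logs: α = ln 0.84 / ln(11472/25000) ≈ 0.22383.

α ≈ 0.224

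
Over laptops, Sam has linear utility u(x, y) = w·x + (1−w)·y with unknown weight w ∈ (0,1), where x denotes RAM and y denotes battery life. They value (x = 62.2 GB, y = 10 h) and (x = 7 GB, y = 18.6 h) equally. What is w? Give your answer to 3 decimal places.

u(62.2,10) = u(7,18.6) means w·62.2 + (1−w)·10 = w·7 + (1−w)·18.6.
Rearranging, 55.2·w − 8.6·(1−w) = 0.
The marginal rate of substitution is 8.6/55.2, so w = 8.6/(55.2+8.6) = 0.135.

w = 0.135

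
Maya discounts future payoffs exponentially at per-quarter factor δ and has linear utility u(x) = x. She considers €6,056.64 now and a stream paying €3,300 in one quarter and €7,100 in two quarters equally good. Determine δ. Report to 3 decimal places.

Present value of the stream is 3300·δ + 7100·δ². Indifference gives 3300δ + 7100δ² = 6056.64.
Rearranged: 7100δ² + 3300δ − 6056.64 = 0.
The positive root is δ = [−3300 + √(3300² + 4·7100·6056.64)] / (2·7100) = (−3300 + 13524.000)/14200 ≈ 0.720.

δ ≈ 0.720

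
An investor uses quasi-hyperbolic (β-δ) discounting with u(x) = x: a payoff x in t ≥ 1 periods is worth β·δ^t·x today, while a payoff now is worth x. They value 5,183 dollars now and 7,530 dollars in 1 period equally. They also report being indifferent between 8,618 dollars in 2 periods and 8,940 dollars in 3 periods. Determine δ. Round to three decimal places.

Both payoffs in the second observation are in the future, so β drops out: δ^2·8618 = δ^3·8940 ⇒ δ = 8618/8940 = 0.96398.

δ ≈ 0.964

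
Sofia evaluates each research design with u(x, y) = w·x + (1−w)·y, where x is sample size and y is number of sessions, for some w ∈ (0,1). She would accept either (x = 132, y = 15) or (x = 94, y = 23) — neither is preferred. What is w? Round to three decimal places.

u(132,15) = u(94,23) means w·132 + (1−w)·15 = w·94 + (1−w)·23.
Collecting terms: w·38 = (1−w)·8.
The marginal rate of substitution is 8/38, so w = 8/(38+8) = 0.174.

w = 0.174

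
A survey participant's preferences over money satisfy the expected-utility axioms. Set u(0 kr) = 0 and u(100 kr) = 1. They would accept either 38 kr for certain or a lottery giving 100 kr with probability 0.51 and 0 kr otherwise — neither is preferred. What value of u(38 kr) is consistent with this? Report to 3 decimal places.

The indifference gives u(38 kr) = 0.51·u(100 kr) + 0.49·u(0 kr) = 0.51·1 + 0.49·0 = 0.51.

0.510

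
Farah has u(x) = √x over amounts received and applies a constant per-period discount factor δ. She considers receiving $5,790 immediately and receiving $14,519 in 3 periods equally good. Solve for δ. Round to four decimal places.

δ ≈ 0.8579

Equating discounted utilities: u(5790) = δ^3·u(14519) ⇒ δ^3 = u(5790)/u(14519).
With u(x) = √x: δ^3 = √5790/√14519 = √(5790/14519) = 0.63150.
Taking the cube root: δ = 0.63150^(1/3) ≈ 0.8579.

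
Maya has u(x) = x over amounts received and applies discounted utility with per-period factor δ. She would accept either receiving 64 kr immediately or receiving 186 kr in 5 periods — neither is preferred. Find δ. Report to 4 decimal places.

δ ≈ 0.8079

Equating discounted utilities: u(64) = δ^5·u(186) ⇒ δ^5 = u(64)/u(186).
With u(x) = x: δ^5 = 64/186 = 0.34409.
Hence δ = (0.34409)^(1/5) = 0.807855.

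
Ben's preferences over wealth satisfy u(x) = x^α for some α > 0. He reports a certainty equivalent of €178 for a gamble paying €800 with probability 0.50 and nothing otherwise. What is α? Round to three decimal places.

Since u(0) = 0, the lottery's EU is 0.50·800^α.
Setting u(178) equal to that: 178^α = 0.50·800^α ⇒ (178/800)^α = 0.50.
α = ln(0.50) / ln(178/800) = -0.693147/-1.502828 ≈ 0.461.

α ≈ 0.461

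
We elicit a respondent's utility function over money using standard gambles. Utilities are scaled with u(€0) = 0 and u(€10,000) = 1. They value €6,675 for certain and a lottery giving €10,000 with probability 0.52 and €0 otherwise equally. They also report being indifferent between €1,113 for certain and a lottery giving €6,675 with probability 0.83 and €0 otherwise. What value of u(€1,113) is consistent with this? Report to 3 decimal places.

From the first indifference, u(€6,675) = 0.52·u(€10,000) + 0.48·u(€0) = 0.52·1 + 0.48·0 = 0.52.
Chaining: u(€1,113) = 0.83·0.52 + 0.17·0.00 = 0.4316.

0.432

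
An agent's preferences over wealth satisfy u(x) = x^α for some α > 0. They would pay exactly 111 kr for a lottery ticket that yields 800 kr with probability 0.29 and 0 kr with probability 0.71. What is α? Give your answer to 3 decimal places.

α ≈ 0.627

Since u(0) = 0, the lottery's EU is 0.29·800^α.
Indifference: 111^α = 0.29·800^α, so (111/800)^α = 0.29.
Taking logs: α·ln(111/800) = ln(0.29), so α = -1.237874 / -1.975082 ≈ 0.627.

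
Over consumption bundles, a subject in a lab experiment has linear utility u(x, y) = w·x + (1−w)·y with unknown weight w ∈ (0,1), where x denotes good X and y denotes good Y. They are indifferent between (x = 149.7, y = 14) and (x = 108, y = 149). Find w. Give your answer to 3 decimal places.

Indifference: w·149.7 + (1−w)·14 = w·108 + (1−w)·149.
Rearranging, 41.7·w − 135·(1−w) = 0.
Hence w = 135/(41.7+135) = 135/176.7 = 0.764.

w = 0.764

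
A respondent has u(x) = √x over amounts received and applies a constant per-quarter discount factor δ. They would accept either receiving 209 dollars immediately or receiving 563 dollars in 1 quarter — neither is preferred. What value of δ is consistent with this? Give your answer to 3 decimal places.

δ ≈ 0.609

Equating discounted utilities: u(209) = δ·u(563) ⇒ δ = u(209)/u(563).
With u(x) = √x: δ = √209/√563 = √(209/563) = 0.60928.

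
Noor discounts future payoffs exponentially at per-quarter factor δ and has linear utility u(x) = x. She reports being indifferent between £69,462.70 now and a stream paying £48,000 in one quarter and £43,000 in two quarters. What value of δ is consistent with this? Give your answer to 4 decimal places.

δ ≈ 0.8300

Present value of the stream is 48000·δ + 43000·δ². Indifference gives 48000δ + 43000δ² = 69462.70.
So 43000δ² + 48000δ − 69462.70 = 0.
δ = (−48000 + √(48000² + 4·43000·69462.70)) / (2·43000) = (−48000 + √14251584400.00) / 86000 ≈ 0.8300.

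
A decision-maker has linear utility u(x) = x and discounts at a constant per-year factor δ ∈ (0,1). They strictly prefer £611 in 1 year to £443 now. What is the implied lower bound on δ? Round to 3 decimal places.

Under u(x) = x this choice says 443 < δ·611.
So δ > 443/611 = 0.72504.

δ > 0.725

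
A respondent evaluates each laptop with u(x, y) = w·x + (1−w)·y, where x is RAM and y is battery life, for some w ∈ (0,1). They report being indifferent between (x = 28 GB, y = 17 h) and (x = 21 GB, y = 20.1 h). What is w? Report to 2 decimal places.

Indifference: w·28 + (1−w)·17 = w·21 + (1−w)·20.1.
Rearranging, 7·w − 3.1·(1−w) = 0.
The marginal rate of substitution is 3.1/7, so w = 3.1/(7+3.1) = 0.31.

w = 0.31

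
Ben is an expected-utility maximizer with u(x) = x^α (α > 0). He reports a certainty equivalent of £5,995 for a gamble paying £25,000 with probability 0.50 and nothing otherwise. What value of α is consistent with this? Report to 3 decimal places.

α ≈ 0.485

Since u(0) = 0, the lottery's EU is 0.50·25000^α.
Indifference: 5995^α = 0.50·25000^α, so (5995/25000)^α = 0.50.
α = ln(0.50) / ln(5995/25000) = -0.693147/-1.427950 ≈ 0.485.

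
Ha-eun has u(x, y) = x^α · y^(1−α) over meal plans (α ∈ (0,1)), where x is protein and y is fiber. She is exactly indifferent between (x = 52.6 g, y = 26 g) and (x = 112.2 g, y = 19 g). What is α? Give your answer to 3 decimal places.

α ≈ 0.293

The Cobb–Douglas utilities coincide, so 52.6^α·26^(1−α) = 112.2^α·19^(1−α).
Rearrange to (52.6/112.2)^α = (19/26)^(1−α) and take logs: α·-0.757567 = (1−α)·-0.313658.
With A = -0.757567 and B = -0.313658: α·A = (1−α)·B, so α = B/(A+B) = -0.313658/-1.071225 ≈ 0.293.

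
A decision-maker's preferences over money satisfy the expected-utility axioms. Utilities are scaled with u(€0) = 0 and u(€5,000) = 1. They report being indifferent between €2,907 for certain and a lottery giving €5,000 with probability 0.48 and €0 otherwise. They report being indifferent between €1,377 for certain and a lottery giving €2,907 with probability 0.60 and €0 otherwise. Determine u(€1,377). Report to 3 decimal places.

0.288

First, u(€2,907) = 0.48·u(€5,000) + 0.52·u(€0) = 0.48.
The second indifference gives u(€1,377) = 0.60·u(€2,907) + 0.40·u(€0) = 0.60·0.48 + 0.40·0.00 = 0.2880.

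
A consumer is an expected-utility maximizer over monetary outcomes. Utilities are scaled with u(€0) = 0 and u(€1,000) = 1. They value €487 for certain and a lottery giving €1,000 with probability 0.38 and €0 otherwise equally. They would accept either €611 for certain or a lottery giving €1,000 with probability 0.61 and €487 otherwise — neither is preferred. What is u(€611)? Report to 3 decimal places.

0.758

First, u(€487) = 0.38·u(€1,000) + 0.62·u(€0) = 0.38.
Chaining: u(€611) = 0.61·1.00 + 0.39·0.38 = 0.7582.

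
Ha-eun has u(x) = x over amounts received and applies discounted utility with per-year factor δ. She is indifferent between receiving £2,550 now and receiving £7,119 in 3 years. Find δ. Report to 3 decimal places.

The payoff in 3 years is discounted by δ^3, so u(2550) = δ^3·u(7119) and δ^3 = u(2550)/u(7119).
With u(x) = x: δ^3 = 2550/7119 = 0.35820.
Taking the cube root: δ = 0.35820^(1/3) ≈ 0.710.

δ ≈ 0.710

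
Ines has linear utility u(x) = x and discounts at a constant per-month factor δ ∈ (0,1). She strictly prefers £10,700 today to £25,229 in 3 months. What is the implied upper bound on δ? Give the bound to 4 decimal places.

Comparing present values: 10700 > δ^3·25229.
Dividing by 25229: δ^3 < 0.42412. Both sides are positive, so the cube root keeps the direction.
δ < (10700/25229)^(1/3) ≈ 0.7513.

δ < 0.7513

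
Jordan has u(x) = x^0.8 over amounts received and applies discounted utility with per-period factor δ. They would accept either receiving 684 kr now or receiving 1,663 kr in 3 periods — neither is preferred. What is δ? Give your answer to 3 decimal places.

The payoff in 3 periods is discounted by δ^3, so u(684) = δ^3·u(1663) and δ^3 = u(684)/u(1663).
Since u(x) = x^0.8, δ^3 = (684/1663)^0.8 = 0.41130^0.8 = 0.49128.
Hence δ = (0.49128)^(1/3) = 0.78906.

δ ≈ 0.789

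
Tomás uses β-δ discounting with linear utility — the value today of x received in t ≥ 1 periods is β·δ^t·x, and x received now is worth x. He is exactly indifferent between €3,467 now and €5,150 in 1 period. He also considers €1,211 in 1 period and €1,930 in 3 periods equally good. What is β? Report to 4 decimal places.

From the later pair, β·δ^1·1211 = β·δ^3·1930; dividing through, δ^2 = 1211/1930 = 0.62746, so δ = 0.79212.
Substituting δ into 3467 = β·δ·5150: β = 3467/(4079.441) ≈ 0.8499.

β ≈ 0.8499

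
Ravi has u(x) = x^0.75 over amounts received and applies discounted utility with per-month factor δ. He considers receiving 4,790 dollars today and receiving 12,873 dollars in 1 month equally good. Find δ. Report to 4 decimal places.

The payoff in 1 month is discounted by δ, so u(4790) = δ·u(12873) and δ = u(4790)/u(12873).
Since u(x) = x^0.75, δ = (4790/12873)^0.75 = 0.37210^0.75 = 0.47642.

δ ≈ 0.4764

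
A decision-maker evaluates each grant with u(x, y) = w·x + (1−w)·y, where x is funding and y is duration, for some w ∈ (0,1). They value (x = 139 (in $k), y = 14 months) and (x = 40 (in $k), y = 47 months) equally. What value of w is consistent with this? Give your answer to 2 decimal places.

Indifference: w·139 + (1−w)·14 = w·40 + (1−w)·47.
Rearranging, 99·w − 33·(1−w) = 0.
So w/(1−w) = 33/99 = 0.3333, giving w = 33/(99+33) = 0.25.

w = 0.25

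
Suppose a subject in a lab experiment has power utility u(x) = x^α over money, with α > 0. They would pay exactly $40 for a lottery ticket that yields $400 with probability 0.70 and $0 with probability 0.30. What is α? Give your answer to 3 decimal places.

α ≈ 0.155

EU(lottery) = 0.70·400^α + 0.30·0 = 0.70·400^α.
Setting u(40) equal to that: 40^α = 0.70·400^α ⇒ (40/400)^α = 0.70.
Take logs: α = ln 0.70 / ln(40/400) ≈ 0.15490.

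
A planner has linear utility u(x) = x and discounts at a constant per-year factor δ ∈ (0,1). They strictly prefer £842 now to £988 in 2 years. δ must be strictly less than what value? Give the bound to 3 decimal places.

Under u(x) = x this choice says 842 > δ^2·988.
Hence δ^2 < 842/988 = 0.85223, and x ↦ x^(1/2) is increasing on (0,∞).
δ < 0.85223^(1/2) = 0.923.

δ < 0.923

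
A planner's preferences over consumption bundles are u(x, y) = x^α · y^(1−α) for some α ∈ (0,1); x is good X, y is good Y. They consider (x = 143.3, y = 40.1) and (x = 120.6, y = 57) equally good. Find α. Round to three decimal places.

Set the two utilities equal: 143.3^α·40.1^(1−α) = 120.6^α·57^(1−α).
Taking logs: α·ln 143.3 + (1−α)·ln 40.1 = α·ln 120.6 + (1−α)·ln 57, i.e. α·0.172461 = (1−α)·0.351675.
So α/(1−α) = (0.351675)/(0.172461) = 2.039157, and α = 2.039157/3.039157 ≈ 0.671.

α ≈ 0.671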